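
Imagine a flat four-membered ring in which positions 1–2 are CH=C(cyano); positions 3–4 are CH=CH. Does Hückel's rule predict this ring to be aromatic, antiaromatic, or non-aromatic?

All ring atoms are sp² and supply a p orbital to the ring (every atom in a ring double bond is sp² and brings one electron to the p orbital); the conjugation is uninterrupted.
Counting π electrons: 2 × 2 = 4 from the 2 double-bond units.
4 = 4(1); a planar, fully conjugated 4n system is antiaromatic.

Antiaromatic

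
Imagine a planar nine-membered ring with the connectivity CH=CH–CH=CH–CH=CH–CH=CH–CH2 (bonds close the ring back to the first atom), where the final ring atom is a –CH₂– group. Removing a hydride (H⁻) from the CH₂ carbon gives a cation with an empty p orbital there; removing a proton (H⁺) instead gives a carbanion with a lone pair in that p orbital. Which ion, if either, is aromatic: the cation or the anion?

The anion

In either ion the ring is fully conjugated: every atom, including the new sp² carbon, supplies a p orbital.
Cation: 4 × 2 + 0 = 8 π electrons → 4(2), antiaromatic.
Anion: 4 × 2 + 2 = 10 π electrons → 4(2)+2, aromatic.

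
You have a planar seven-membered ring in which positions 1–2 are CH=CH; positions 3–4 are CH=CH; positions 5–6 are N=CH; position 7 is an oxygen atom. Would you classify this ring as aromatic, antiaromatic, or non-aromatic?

Every ring atom contributes a p orbital perpendicular to the ring (every atom in a ring double bond is sp² and brings one electron to the p orbital; each sp² =N– keeps its lone pair in-plane and puts one electron into the π system; the oxygen donates one lone pair from its p orbital), so the π system is cyclic and fully conjugated.
Adding the contributions, 3 × 2 = 6 from the double-bond units + 2 from the O atom = 8.
A 4n π count (8, n = 2) in a planar conjugated ring means antiaromatic.

Antiaromatic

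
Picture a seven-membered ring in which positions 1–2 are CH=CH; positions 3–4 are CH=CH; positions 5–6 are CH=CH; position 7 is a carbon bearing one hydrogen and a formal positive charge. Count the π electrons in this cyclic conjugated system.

Every ring atom contributes a p orbital perpendicular to the ring (the double-bond atoms are sp², each contributing one p electron; the carbocation has an empty p orbital), so the π system is cyclic and fully conjugated.
Adding the contributions, 3 × 2 = 6 from the double-bond units + 0 from the CH(+) atom = 6.

6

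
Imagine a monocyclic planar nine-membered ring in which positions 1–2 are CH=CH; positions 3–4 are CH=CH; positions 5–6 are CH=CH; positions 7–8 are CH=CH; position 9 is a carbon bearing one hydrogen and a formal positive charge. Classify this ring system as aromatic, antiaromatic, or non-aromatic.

Antiaromatic

Every ring atom contributes a p orbital perpendicular to the ring (each doubly-bonded ring atom is sp² with one p-orbital electron; the carbocation has an empty p orbital), so the π system is cyclic and fully conjugated.
Tallying contributions gives 4 × 2 = 8 from the double-bond units + 0 from the CH(+) atom = 8.
With 8 = 4·2 π electrons, Hückel's rule classifies the planar ring as antiaromatic.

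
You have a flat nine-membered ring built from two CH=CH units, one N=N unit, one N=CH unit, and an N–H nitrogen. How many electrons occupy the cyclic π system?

Check conjugation: the double-bond atoms are sp², each contributing one p electron; each sp² =N– keeps its lone pair in-plane and puts one electron into the π system; the pyrrole-type nitrogen donates its lone pair from the p orbital — every position has a p orbital, so the cyclic π system is continuous.
Tallying contributions gives 4 × 2 = 8 from the double-bond units + 2 from the NH atom = 10.

10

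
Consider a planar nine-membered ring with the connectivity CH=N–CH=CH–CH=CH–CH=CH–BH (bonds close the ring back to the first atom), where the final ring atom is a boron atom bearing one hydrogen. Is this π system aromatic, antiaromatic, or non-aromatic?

Every ring atom contributes a p orbital perpendicular to the ring (the double-bond atoms are sp², each contributing one p electron; each sp² =N– keeps its lone pair in-plane and puts one electron into the π system; the boron has an empty p orbital), so the π system is cyclic and fully conjugated.
π-electron count: 4 × 2 = 8 from the double-bond units + 0 from the BH atom = 8.
8 is a 4n count (n = 2), so the planar conjugated ring is antiaromatic.

Antiaromatic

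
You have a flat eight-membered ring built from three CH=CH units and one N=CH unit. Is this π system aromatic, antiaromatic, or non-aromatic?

Antiaromatic

The p orbitals form a continuous loop: every atom in a ring double bond is sp² and brings one electron to the p orbital; each sp² =N– keeps its lone pair in-plane and puts one electron into the π system. The ring is fully conjugated.
Adding the contributions, 4 × 2 = 8 from the 4 double-bond units.
With 8 = 4·2 π electrons, Hückel's rule classifies the planar ring as antiaromatic.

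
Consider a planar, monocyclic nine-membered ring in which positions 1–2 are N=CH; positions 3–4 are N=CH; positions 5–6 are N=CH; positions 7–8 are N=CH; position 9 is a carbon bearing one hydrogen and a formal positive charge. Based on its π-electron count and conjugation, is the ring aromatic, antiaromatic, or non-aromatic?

All ring atoms are sp² and supply a p orbital to the ring (every atom in a ring double bond is sp² and brings one electron to the p orbital; each sp² =N– keeps its lone pair in-plane and puts one electron into the π system; the carbocation has an empty p orbital); the conjugation is uninterrupted.
π-electron count: 4 × 2 = 8 from the double-bond units + 0 from the CH(+) atom = 8.
A 4n π count (8, n = 2) in a planar conjugated ring means antiaromatic.

Antiaromatic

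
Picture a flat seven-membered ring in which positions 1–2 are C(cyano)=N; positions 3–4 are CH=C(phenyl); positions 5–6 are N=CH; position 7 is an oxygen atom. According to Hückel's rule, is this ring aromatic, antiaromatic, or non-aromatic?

Check conjugation: the double-bond atoms are sp², each contributing one p electron; each =N– nitrogen is pyridine-type (lone pair in the sp² plane, one electron in the p orbital); the oxygen donates one lone pair from its p orbital — every position has a p orbital, so the cyclic π system is continuous.
Counting π electrons: 3 × 2 = 6 from the double-bond units + 2 from the O atom = 8.
8 is a 4n count (n = 2), so the planar conjugated ring is antiaromatic.

Antiaromatic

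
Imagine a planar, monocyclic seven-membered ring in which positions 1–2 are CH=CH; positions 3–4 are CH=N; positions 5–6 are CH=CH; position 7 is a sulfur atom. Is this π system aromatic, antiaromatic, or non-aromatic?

Every ring atom contributes a p orbital perpendicular to the ring (the double-bond atoms are sp², each contributing one p electron; the doubly-bonded nitrogens are pyridine-type — their lone pairs lie in the ring plane, leaving one electron in the p orbital; the sulfur donates one lone pair from its p orbital), so the π system is cyclic and fully conjugated.
Adding the contributions, 3 × 2 = 6 from the double-bond units + 2 from the S atom = 8.
A 4n π count (8, n = 2) in a planar conjugated ring means antiaromatic.

Antiaromatic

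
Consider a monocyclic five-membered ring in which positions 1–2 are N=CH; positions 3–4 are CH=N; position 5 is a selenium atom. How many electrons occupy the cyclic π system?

6

All ring atoms are sp² and supply a p orbital to the ring (the double-bond atoms are sp², each contributing one p electron; each =N– nitrogen is pyridine-type (lone pair in the sp² plane, one electron in the p orbital); the selenium donates one lone pair from its p orbital); the conjugation is uninterrupted.
Tallying contributions gives 2 × 2 = 4 from the double-bond units + 2 from the Se atom = 6.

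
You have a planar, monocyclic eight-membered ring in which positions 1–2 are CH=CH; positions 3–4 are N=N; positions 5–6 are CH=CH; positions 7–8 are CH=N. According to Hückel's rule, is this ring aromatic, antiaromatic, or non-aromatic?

Every ring atom contributes a p orbital perpendicular to the ring (every atom in a ring double bond is sp² and brings one electron to the p orbital; the doubly-bonded nitrogens are pyridine-type — their lone pairs lie in the ring plane, leaving one electron in the p orbital), so the π system is cyclic and fully conjugated.
Counting π electrons: 4 × 2 = 8 from the 4 double-bond units.
8 = 4(2); a planar, fully conjugated 4n system is antiaromatic.

Antiaromatic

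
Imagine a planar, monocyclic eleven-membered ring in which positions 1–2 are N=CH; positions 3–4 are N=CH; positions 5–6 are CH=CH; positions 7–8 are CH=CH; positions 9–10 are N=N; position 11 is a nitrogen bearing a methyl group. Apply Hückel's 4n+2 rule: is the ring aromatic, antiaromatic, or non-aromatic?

The p orbitals form a continuous loop: the double-bond atoms are sp², each contributing one p electron; each sp² =N– keeps its lone pair in-plane and puts one electron into the π system; the pyrrole-type nitrogen donates its lone pair from the p orbital. The ring is fully conjugated.
Tallying contributions gives 5 × 2 = 10 from the double-bond units + 2 from the N(methyl) atom = 12.
A 4n π count (12, n = 3) in a planar conjugated ring means antiaromatic.

Antiaromatic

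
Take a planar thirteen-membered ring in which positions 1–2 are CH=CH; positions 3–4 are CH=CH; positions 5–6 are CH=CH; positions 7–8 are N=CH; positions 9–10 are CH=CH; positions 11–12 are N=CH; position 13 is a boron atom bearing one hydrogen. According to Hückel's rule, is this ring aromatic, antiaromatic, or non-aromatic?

Check conjugation: each doubly-bonded ring atom is sp² with one p-orbital electron; the doubly-bonded nitrogens are pyridine-type — their lone pairs lie in the ring plane, leaving one electron in the p orbital; the boron has an empty p orbital — every position has a p orbital, so the cyclic π system is continuous.
π-electron count: 6 × 2 = 12 from the double-bond units + 0 from the BH atom = 12.
12 is a 4n count (n = 3), so the planar conjugated ring is antiaromatic.

Antiaromatic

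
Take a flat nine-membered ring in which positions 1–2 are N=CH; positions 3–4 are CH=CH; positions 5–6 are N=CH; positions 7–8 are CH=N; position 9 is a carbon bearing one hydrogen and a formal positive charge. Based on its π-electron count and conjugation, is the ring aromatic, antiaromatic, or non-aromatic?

Check conjugation: every atom in a ring double bond is sp² and brings one electron to the p orbital; each sp² =N– keeps its lone pair in-plane and puts one electron into the π system; the carbocation has an empty p orbital — every position has a p orbital, so the cyclic π system is continuous.
π-electron count: 4 × 2 = 8 from the double-bond units + 0 from the CH(+) atom = 8.
8 = 4(2); a planar, fully conjugated 4n system is antiaromatic.

Antiaromatic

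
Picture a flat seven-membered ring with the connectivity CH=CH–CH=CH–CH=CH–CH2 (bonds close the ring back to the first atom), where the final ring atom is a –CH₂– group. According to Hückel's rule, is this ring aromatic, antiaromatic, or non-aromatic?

The CH2 position has four σ bonds — the tetrahedral CH₂ carbon is sp³ and has no p orbital in the ring π system — so the cyclic conjugation is interrupted.
A ring that is not fully conjugated cannot be aromatic or antiaromatic regardless of its π-electron count.

Non-aromatic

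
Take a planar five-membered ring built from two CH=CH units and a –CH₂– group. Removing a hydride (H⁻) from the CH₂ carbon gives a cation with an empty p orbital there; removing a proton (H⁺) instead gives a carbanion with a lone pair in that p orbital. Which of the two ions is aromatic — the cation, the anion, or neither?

Once that carbon is sp², every ring atom has a p orbital and both ions are fully conjugated.
Cation: 2 × 2 + 0 = 4 π electrons → 4(1), antiaromatic.
Anion: 2 × 2 + 2 = 6 π electrons → 4(1)+2, aromatic.

The anion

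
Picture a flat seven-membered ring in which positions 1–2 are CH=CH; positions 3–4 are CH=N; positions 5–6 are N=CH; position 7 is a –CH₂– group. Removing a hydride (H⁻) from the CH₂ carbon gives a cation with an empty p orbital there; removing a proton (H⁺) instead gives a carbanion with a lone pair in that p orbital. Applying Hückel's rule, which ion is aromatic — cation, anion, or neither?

The cation

In either ion the ring is fully conjugated: every atom, including the new sp² carbon, supplies a p orbital.
Cation: 3 × 2 + 0 = 6 π electrons → 4(1)+2, aromatic.
Anion: 3 × 2 + 2 = 8 π electrons → 4(2), antiaromatic.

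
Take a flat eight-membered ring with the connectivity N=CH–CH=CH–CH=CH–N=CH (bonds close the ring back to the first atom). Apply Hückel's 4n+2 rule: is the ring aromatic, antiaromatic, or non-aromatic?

All ring atoms are sp² and supply a p orbital to the ring (every atom in a ring double bond is sp² and brings one electron to the p orbital; each =N– nitrogen is pyridine-type (lone pair in the sp² plane, one electron in the p orbital)); the conjugation is uninterrupted.
π-electron count: 4 × 2 = 8 from the 4 double-bond units.
With 8 = 4·2 π electrons, Hückel's rule classifies the planar ring as antiaromatic.

Antiaromatic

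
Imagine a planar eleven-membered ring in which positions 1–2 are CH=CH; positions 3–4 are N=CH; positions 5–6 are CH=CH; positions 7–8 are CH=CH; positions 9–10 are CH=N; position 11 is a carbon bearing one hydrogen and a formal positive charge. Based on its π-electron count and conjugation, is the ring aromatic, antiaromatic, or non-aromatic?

Aromatic

The p orbitals form a continuous loop: every atom in a ring double bond is sp² and brings one electron to the p orbital; each =N– nitrogen is pyridine-type (lone pair in the sp² plane, one electron in the p orbital); the carbocation has an empty p orbital. The ring is fully conjugated.
Adding the contributions, 5 × 2 = 10 from the double-bond units + 0 from the CH(+) atom = 10.
10 = 4(2) + 2, which satisfies Hückel's 4n+2 rule.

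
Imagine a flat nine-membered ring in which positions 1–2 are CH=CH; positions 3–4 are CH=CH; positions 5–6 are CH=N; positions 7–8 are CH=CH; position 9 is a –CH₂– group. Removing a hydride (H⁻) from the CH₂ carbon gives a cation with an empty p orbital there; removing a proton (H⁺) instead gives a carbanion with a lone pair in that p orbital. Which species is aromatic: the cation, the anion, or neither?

Once that carbon is sp², every ring atom has a p orbital and both ions are fully conjugated.
Cation: 4 × 2 + 0 = 8 π electrons → 4(2), antiaromatic.
Anion: 4 × 2 + 2 = 10 π electrons → 4(2)+2, aromatic.

The anion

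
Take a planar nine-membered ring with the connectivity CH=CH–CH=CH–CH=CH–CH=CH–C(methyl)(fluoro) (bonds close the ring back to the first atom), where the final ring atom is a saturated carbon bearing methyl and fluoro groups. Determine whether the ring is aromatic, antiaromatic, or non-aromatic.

Non-aromatic

At the C(methyl)(fluoro) position, that saturated carbon is sp³ and has no p orbital in the ring π system; the ring's p-orbital overlap is broken there.
Hückel's rule only applies to fully conjugated rings, so this one is simply non-aromatic.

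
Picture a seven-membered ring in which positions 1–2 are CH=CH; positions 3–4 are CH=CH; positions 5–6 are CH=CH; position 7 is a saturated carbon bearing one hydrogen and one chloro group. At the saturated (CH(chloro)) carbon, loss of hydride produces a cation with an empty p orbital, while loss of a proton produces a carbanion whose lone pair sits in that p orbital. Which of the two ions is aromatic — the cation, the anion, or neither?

The cation

In both ions every ring atom is sp² and contributes a p orbital, so both rings are fully conjugated.
Cation: 3 × 2 + 0 = 6 π electrons → 4(1)+2, aromatic.
Anion: 3 × 2 + 2 = 8 π electrons → 4(2), antiaromatic.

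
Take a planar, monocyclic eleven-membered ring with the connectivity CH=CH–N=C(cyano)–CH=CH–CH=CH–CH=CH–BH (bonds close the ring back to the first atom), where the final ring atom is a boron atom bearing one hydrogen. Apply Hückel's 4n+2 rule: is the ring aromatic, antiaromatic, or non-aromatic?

Aromatic

The p orbitals form a continuous loop: each doubly-bonded ring atom is sp² with one p-orbital electron; each =N– nitrogen is pyridine-type (lone pair in the sp² plane, one electron in the p orbital); the boron has an empty p orbital. The ring is fully conjugated.
Tallying contributions gives 5 × 2 = 10 from the double-bond units + 0 from the BH atom = 10.
That gives a 4n+2 count (10, n = 2).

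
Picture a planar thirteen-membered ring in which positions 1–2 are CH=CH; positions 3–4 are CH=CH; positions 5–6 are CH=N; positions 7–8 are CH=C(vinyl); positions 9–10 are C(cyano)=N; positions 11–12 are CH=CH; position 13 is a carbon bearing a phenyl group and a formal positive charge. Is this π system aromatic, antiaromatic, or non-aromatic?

Check conjugation: every atom in a ring double bond is sp² and brings one electron to the p orbital; each sp² =N– keeps its lone pair in-plane and puts one electron into the π system; the carbocation has an empty p orbital — every position has a p orbital, so the cyclic π system is continuous.
Counting π electrons: 6 × 2 = 12 from the double-bond units + 0 from the C(phenyl)(+) atom = 12.
A 4n π count (12, n = 3) in a planar conjugated ring means antiaromatic.

Antiaromatic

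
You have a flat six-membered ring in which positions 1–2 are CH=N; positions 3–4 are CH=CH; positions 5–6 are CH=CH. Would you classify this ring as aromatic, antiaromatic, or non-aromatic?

All ring atoms are sp² and supply a p orbital to the ring (each doubly-bonded ring atom is sp² with one p-orbital electron; each =N– nitrogen is pyridine-type (lone pair in the sp² plane, one electron in the p orbital)); the conjugation is uninterrupted.
Counting π electrons: 3 × 2 = 6 from the 3 double-bond units.
Since 6 = 4·1 + 2, the ring meets the 4n+2 criterion.

Aromatic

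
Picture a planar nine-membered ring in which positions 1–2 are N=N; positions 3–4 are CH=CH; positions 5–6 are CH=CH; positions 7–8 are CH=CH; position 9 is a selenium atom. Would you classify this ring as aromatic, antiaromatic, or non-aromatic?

The p orbitals form a continuous loop: each doubly-bonded ring atom is sp² with one p-orbital electron; each =N– nitrogen is pyridine-type (lone pair in the sp² plane, one electron in the p orbital); the selenium donates one lone pair from its p orbital. The ring is fully conjugated.
Counting π electrons: 4 × 2 = 8 from the double-bond units + 2 from the Se atom = 10.
Since 10 = 4·2 + 2, the ring meets the 4n+2 criterion.

Aromatic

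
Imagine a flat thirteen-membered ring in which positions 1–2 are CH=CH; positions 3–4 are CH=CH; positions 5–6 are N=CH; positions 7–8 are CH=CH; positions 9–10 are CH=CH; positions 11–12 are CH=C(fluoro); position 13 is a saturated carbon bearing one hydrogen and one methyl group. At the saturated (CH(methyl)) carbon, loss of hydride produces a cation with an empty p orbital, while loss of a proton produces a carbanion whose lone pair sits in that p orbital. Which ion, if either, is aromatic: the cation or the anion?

The anion

Once that carbon is sp², every ring atom has a p orbital and both ions are fully conjugated.
Cation: 6 × 2 + 0 = 12 π electrons → 4(3), antiaromatic.
Anion: 6 × 2 + 2 = 14 π electrons → 4(3)+2, aromatic.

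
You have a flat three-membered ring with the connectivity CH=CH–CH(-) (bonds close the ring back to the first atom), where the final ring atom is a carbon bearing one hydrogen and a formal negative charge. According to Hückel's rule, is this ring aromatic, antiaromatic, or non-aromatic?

The p orbitals form a continuous loop: the double-bond atoms are sp², each contributing one p electron; the carbanion's lone pair occupies the p orbital. The ring is fully conjugated.
Counting π electrons: 1 × 2 = 2 from the double-bond unit + 2 from the CH(-) atom = 4.
A 4n π count (4, n = 1) in a planar conjugated ring means antiaromatic.
This is the cyclopropenyl anion.

Antiaromatic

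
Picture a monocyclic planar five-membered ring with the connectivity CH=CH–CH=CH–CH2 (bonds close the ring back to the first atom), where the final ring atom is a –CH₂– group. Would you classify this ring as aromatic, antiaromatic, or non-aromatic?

At the CH2 position, the tetrahedral CH₂ carbon is sp³ and has no p orbital in the ring π system; the ring's p-orbital overlap is broken there.
Without a continuous loop of overlapping p orbitals the Hückel electron count never comes into play.

Non-aromatic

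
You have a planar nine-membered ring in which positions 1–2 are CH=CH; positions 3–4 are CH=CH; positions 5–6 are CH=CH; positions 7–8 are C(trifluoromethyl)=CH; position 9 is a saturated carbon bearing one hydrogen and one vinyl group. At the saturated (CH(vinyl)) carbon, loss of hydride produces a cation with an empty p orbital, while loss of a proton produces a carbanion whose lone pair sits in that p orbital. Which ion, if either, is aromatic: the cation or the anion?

In both ions every ring atom is sp² and contributes a p orbital, so both rings are fully conjugated.
Cation: 4 × 2 + 0 = 8 π electrons → 4(2), antiaromatic.
Anion: 4 × 2 + 2 = 10 π electrons → 4(2)+2, aromatic.

The anion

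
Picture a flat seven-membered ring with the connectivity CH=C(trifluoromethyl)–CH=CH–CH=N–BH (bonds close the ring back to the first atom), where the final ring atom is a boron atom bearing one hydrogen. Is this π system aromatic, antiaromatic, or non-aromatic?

Aromatic

Check conjugation: every atom in a ring double bond is sp² and brings one electron to the p orbital; the doubly-bonded nitrogens are pyridine-type — their lone pairs lie in the ring plane, leaving one electron in the p orbital; the boron has an empty p orbital — every position has a p orbital, so the cyclic π system is continuous.
π-electron count: 3 × 2 = 6 from the double-bond units + 0 from the BH atom = 6.
With 6 π electrons (n = 1), the Hückel 4n+2 condition holds.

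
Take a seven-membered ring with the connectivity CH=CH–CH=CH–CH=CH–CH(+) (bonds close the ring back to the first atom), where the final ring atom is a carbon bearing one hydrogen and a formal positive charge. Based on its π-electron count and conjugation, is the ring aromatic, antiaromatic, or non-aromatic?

Aromatic

All ring atoms are sp² and supply a p orbital to the ring (every atom in a ring double bond is sp² and brings one electron to the p orbital; the carbocation has an empty p orbital); the conjugation is uninterrupted.
Counting π electrons: 3 × 2 = 6 from the double-bond units + 0 from the CH(+) atom = 6.
Since 6 = 4·1 + 2, the ring meets the 4n+2 criterion.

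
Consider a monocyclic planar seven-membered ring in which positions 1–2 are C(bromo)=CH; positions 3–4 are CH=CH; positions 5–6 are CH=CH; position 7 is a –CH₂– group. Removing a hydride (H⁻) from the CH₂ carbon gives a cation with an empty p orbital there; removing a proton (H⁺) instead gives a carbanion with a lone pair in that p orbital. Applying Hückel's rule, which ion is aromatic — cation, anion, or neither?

The cation

In both ions every ring atom is sp² and contributes a p orbital, so both rings are fully conjugated.
Cation: 3 × 2 + 0 = 6 π electrons → 4(1)+2, aromatic.
Anion: 3 × 2 + 2 = 8 π electrons → 4(2), antiaromatic.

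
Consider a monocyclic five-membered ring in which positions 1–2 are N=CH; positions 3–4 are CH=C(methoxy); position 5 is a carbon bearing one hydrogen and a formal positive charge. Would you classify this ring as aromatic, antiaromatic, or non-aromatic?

Antiaromatic

All ring atoms are sp² and supply a p orbital to the ring (the double-bond atoms are sp², each contributing one p electron; each sp² =N– keeps its lone pair in-plane and puts one electron into the π system; the carbocation has an empty p orbital); the conjugation is uninterrupted.
Adding the contributions, 2 × 2 = 4 from the double-bond units + 0 from the CH(+) atom = 4.
4 is a 4n count (n = 1), so the planar conjugated ring is antiaromatic.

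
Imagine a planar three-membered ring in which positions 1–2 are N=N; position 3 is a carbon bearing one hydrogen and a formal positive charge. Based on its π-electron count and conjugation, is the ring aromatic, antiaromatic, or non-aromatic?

Aromatic

Check conjugation: each doubly-bonded ring atom is sp² with one p-orbital electron; each =N– nitrogen is pyridine-type (lone pair in the sp² plane, one electron in the p orbital); the carbocation has an empty p orbital — every position has a p orbital, so the cyclic π system is continuous.
π-electron count: 1 × 2 = 2 from the double-bond unit + 0 from the CH(+) atom = 2.
With 2 π electrons (n = 0), the Hückel 4n+2 condition holds.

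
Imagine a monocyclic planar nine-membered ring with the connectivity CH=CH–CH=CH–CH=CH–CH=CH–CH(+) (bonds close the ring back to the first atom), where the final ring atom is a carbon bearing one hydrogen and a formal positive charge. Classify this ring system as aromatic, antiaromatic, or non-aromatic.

Antiaromatic

Every ring atom contributes a p orbital perpendicular to the ring (every atom in a ring double bond is sp² and brings one electron to the p orbital; the carbocation has an empty p orbital), so the π system is cyclic and fully conjugated.
π-electron count: 4 × 2 = 8 from the double-bond units + 0 from the CH(+) atom = 8.
8 = 4(2); a planar, fully conjugated 4n system is antiaromatic.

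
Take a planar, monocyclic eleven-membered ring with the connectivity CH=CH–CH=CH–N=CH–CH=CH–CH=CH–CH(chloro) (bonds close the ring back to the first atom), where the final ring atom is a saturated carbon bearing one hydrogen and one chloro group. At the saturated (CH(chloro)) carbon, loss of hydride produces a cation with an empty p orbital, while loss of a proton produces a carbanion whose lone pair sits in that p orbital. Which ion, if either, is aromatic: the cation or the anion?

In both ions every ring atom is sp² and contributes a p orbital, so both rings are fully conjugated.
Cation: 5 × 2 + 0 = 10 π electrons → 4(2)+2, aromatic.
Anion: 5 × 2 + 2 = 12 π electrons → 4(3), antiaromatic.

The cation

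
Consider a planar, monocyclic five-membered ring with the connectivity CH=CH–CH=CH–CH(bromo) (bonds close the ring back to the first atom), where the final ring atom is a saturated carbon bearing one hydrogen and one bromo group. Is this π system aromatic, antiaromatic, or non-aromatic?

Non-aromatic

At the CH(bromo) position, that saturated carbon is sp³ and has no p orbital in the ring π system; the ring's p-orbital overlap is broken there.
Without a continuous loop of overlapping p orbitals the Hückel electron count never comes into play.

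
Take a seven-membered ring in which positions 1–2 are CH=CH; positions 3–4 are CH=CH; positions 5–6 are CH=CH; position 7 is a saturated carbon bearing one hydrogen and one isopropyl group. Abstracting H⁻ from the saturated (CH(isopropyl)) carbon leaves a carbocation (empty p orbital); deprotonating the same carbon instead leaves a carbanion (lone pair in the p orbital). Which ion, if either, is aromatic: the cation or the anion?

The cation

In both ions every ring atom is sp² and contributes a p orbital, so both rings are fully conjugated.
Cation: 3 × 2 + 0 = 6 π electrons → 4(1)+2, aromatic.
Anion: 3 × 2 + 2 = 8 π electrons → 4(2), antiaromatic.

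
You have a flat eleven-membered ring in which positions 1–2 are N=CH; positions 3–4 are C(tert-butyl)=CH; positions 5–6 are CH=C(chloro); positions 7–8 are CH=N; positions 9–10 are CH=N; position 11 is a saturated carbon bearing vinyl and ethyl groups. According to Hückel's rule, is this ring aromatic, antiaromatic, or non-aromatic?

Non-aromatic

The C(vinyl)(ethyl) position has four σ bonds — that saturated carbon is sp³ and has no p orbital in the ring π system — so the cyclic conjugation is interrupted.
Without a continuous loop of overlapping p orbitals the Hückel electron count never comes into play.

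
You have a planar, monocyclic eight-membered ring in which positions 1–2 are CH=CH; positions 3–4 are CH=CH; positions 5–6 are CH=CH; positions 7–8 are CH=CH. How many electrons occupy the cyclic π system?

Every ring atom contributes a p orbital perpendicular to the ring (each doubly-bonded ring atom is sp² with one p-orbital electron), so the π system is cyclic and fully conjugated.
Adding the contributions, 4 × 2 = 8 from the 4 double-bond units.
(The species described is cyclooctatetraene.)

8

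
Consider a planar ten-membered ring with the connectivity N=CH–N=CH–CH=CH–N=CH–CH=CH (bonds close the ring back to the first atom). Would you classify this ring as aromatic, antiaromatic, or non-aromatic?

Aromatic

Every ring atom contributes a p orbital perpendicular to the ring (every atom in a ring double bond is sp² and brings one electron to the p orbital; each sp² =N– keeps its lone pair in-plane and puts one electron into the π system), so the π system is cyclic and fully conjugated.
Tallying contributions gives 5 × 2 = 10 from the 5 double-bond units.
With 10 π electrons (n = 2), the Hückel 4n+2 condition holds.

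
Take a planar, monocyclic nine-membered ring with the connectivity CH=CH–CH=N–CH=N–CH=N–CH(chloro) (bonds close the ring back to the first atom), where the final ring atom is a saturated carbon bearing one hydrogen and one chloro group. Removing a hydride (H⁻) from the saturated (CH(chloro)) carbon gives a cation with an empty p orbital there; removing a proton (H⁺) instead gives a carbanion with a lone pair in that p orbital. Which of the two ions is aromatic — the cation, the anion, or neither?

In either ion the ring is fully conjugated: every atom, including the new sp² carbon, supplies a p orbital.
Cation: 4 × 2 + 0 = 8 π electrons → 4(2), antiaromatic.
Anion: 4 × 2 + 2 = 10 π electrons → 4(2)+2, aromatic.

The anion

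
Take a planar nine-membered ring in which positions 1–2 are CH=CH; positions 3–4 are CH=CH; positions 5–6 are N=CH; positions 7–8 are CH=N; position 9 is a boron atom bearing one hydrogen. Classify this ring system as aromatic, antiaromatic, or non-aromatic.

All ring atoms are sp² and supply a p orbital to the ring (each doubly-bonded ring atom is sp² with one p-orbital electron; each sp² =N– keeps its lone pair in-plane and puts one electron into the π system; the boron has an empty p orbital); the conjugation is uninterrupted.
Adding the contributions, 4 × 2 = 8 from the double-bond units + 0 from the BH atom = 8.
With 8 = 4·2 π electrons, Hückel's rule classifies the planar ring as antiaromatic.

Antiaromatic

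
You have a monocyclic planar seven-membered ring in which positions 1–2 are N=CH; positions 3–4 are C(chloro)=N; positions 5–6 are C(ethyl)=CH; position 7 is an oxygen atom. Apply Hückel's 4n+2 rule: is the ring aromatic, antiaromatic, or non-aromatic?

Antiaromatic

Every ring atom contributes a p orbital perpendicular to the ring (every atom in a ring double bond is sp² and brings one electron to the p orbital; each =N– nitrogen is pyridine-type (lone pair in the sp² plane, one electron in the p orbital); the oxygen donates one lone pair from its p orbital), so the π system is cyclic and fully conjugated.
Tallying contributions gives 3 × 2 = 6 from the double-bond units + 2 from the O atom = 8.
8 is a 4n count (n = 2), so the planar conjugated ring is antiaromatic.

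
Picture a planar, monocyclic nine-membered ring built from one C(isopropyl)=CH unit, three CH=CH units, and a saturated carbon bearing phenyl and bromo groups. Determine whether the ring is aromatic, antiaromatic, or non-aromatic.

The C(phenyl)(bromo) carbon is saturated: that saturated carbon is sp³ and has no p orbital in the ring π system. Conjugation is not continuous around the ring.
A ring that is not fully conjugated cannot be aromatic or antiaromatic regardless of its π-electron count.

Non-aromatic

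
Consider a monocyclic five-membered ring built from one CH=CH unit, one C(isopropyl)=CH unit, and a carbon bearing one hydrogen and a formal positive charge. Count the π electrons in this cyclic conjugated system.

4

The p orbitals form a continuous loop: each doubly-bonded ring atom is sp² with one p-orbital electron; the carbocation has an empty p orbital. The ring is fully conjugated.
Adding the contributions, 2 × 2 = 4 from the double-bond units + 0 from the CH(+) atom = 4.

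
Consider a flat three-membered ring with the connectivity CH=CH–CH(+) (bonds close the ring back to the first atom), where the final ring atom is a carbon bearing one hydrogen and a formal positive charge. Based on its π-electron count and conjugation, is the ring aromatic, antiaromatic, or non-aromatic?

All ring atoms are sp² and supply a p orbital to the ring (each doubly-bonded ring atom is sp² with one p-orbital electron; the carbocation has an empty p orbital); the conjugation is uninterrupted.
π-electron count: 1 × 2 = 2 from the double-bond unit + 0 from the CH(+) atom = 2.
That gives a 4n+2 count (2, n = 0).
This is the cyclopropenyl cation.

Aromatic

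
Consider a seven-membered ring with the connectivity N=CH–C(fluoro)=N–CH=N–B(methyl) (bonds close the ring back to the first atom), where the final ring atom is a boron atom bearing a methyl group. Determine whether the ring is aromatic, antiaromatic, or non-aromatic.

All ring atoms are sp² and supply a p orbital to the ring (the double-bond atoms are sp², each contributing one p electron; each sp² =N– keeps its lone pair in-plane and puts one electron into the π system; the boron has an empty p orbital); the conjugation is uninterrupted.
π-electron count: 3 × 2 = 6 from the double-bond units + 0 from the B(methyl) atom = 6.
6 = 4(1) + 2, which satisfies Hückel's 4n+2 rule.

Aromatic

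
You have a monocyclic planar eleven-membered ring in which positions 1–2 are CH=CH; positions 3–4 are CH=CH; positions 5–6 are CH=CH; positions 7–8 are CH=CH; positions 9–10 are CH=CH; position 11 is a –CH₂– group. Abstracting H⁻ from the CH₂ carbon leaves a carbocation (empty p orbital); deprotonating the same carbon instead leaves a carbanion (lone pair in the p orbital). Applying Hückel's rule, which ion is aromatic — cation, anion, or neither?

The cation

In both ions every ring atom is sp² and contributes a p orbital, so both rings are fully conjugated.
Cation: 5 × 2 + 0 = 10 π electrons → 4(2)+2, aromatic.
Anion: 5 × 2 + 2 = 12 π electrons → 4(3), antiaromatic.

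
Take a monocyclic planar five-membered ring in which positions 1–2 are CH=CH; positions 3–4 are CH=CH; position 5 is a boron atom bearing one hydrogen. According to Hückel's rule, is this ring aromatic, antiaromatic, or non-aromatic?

Antiaromatic

The p orbitals form a continuous loop: each doubly-bonded ring atom is sp² with one p-orbital electron; the boron has an empty p orbital. The ring is fully conjugated.
π-electron count: 2 × 2 = 4 from the double-bond units + 0 from the BH atom = 4.
A 4n π count (4, n = 1) in a planar conjugated ring means antiaromatic.
(This ring is borole.)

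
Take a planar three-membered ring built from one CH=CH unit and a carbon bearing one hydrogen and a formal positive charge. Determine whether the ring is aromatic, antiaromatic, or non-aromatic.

Aromatic

The p orbitals form a continuous loop: the double-bond atoms are sp², each contributing one p electron; the carbocation has an empty p orbital. The ring is fully conjugated.
Adding the contributions, 1 × 2 = 2 from the double-bond unit + 0 from the CH(+) atom = 2.
Since 2 = 4·0 + 2, the ring meets the 4n+2 criterion.
(The species described is the cyclopropenyl cation.)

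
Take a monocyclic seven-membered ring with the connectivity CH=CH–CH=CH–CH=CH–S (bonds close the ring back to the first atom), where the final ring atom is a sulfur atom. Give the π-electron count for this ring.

The p orbitals form a continuous loop: every atom in a ring double bond is sp² and brings one electron to the p orbital; the sulfur donates one lone pair from its p orbital. The ring is fully conjugated.
Adding the contributions, 3 × 2 = 6 from the double-bond units + 2 from the S atom = 8.

8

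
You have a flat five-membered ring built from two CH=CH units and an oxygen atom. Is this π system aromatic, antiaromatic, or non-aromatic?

Aromatic

The p orbitals form a continuous loop: the double-bond atoms are sp², each contributing one p electron; the oxygen donates one lone pair from its p orbital. The ring is fully conjugated.
Counting π electrons: 2 × 2 = 4 from the double-bond units + 2 from the O atom = 6.
With 6 π electrons (n = 1), the Hückel 4n+2 condition holds.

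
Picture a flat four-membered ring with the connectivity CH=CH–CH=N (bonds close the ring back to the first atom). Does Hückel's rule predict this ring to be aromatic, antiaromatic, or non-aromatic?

The p orbitals form a continuous loop: the double-bond atoms are sp², each contributing one p electron; each sp² =N– keeps its lone pair in-plane and puts one electron into the π system. The ring is fully conjugated.
Adding the contributions, 2 × 2 = 4 from the 2 double-bond units.
With 4 = 4·1 π electrons, Hückel's rule classifies the planar ring as antiaromatic.

Antiaromatic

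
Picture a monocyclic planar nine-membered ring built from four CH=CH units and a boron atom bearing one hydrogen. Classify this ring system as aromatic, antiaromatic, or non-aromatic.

Every ring atom contributes a p orbital perpendicular to the ring (the double-bond atoms are sp², each contributing one p electron; the boron has an empty p orbital), so the π system is cyclic and fully conjugated.
Counting π electrons: 4 × 2 = 8 from the double-bond units + 0 from the BH atom = 8.
8 is a 4n count (n = 2), so the planar conjugated ring is antiaromatic.

Antiaromatic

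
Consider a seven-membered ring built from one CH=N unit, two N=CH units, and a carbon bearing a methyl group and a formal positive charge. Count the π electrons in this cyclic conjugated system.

All ring atoms are sp² and supply a p orbital to the ring (each doubly-bonded ring atom is sp² with one p-orbital electron; each sp² =N– keeps its lone pair in-plane and puts one electron into the π system; the carbocation has an empty p orbital); the conjugation is uninterrupted.
π-electron count: 3 × 2 = 6 from the double-bond units + 0 from the C(methyl)(+) atom = 6.

6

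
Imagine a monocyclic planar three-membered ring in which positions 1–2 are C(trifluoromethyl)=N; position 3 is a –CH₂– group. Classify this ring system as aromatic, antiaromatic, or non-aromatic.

At the CH2 position, the tetrahedral CH₂ carbon is sp³ and has no p orbital in the ring π system; the ring's p-orbital overlap is broken there.
Without a continuous loop of overlapping p orbitals the Hückel electron count never comes into play.

Non-aromatic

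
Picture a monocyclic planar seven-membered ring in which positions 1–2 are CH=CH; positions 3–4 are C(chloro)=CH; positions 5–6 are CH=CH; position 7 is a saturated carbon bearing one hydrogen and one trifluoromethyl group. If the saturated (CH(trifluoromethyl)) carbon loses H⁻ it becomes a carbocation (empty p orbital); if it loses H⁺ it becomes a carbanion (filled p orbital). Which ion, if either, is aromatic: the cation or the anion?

The cation

Both ions have a continuous loop of p orbitals — each ring atom is sp².
Cation: 3 × 2 + 0 = 6 π electrons → 4(1)+2, aromatic.
Anion: 3 × 2 + 2 = 8 π electrons → 4(2), antiaromatic.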